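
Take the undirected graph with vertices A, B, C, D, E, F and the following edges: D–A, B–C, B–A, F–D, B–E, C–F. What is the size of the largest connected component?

6

Starting from A we can reach A, B, C, D, E, F. That is one component of size 6.
The largest has 6 vertices.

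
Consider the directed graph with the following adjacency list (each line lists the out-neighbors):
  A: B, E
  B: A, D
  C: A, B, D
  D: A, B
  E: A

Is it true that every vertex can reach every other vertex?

There is no directed path from D to C, so the graph is not strongly connected.

No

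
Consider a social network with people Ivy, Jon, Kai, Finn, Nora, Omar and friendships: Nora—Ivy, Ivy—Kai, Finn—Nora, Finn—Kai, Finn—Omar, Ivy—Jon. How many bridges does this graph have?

2

The edges on the cycle Finn-Nora-Ivy-Kai-Finn are not bridges since each lies on that cycle.
But removing Ivy—Jon disconnects Ivy from Jon; removing Finn—Omar disconnects Finn from Omar — these are bridges.
That makes 2 bridges.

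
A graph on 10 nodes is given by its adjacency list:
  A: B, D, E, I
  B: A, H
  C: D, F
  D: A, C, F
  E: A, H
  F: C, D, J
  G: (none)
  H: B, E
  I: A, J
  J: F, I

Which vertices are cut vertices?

A

Removing A increases the component count from 2 to 3, so A is a cut vertex.
By contrast removing F leaves 2 components; it is not a cut vertex. No other vertex is a cut vertex either.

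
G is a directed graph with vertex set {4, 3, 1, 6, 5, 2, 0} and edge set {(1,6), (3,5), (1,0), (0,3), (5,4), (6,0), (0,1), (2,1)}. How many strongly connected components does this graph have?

5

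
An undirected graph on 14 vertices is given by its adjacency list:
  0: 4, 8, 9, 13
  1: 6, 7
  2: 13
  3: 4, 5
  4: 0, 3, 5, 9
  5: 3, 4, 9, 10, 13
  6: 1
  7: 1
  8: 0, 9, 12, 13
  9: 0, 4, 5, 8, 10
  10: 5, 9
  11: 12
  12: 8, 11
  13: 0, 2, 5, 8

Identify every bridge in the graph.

The edges on the cycle 9-10-5-9 are not bridges since each lies on that cycle.
But removing 8-12 disconnects 8 from 12; removing 6-1 disconnects 6 from 1; removing 13-2 disconnects 13 from 2; removing 11-12 disconnects 11 from 12 — these are bridges.
In total 5 edges are bridges.

1-6, 1-7, 11-12, 12-8, 13-2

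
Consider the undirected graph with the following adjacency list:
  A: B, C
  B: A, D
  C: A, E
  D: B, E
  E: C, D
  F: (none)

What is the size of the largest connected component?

5

F is isolated — a component by itself.
Starting from A we can reach A, B, C, D, E. That is one component of size 5.
The largest has 5 vertices.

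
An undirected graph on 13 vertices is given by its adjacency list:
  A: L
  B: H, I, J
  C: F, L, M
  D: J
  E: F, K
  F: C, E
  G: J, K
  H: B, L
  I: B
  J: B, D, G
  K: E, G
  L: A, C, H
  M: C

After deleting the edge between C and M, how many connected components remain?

2

Before removal there is 1 component.
C-M is a bridge — removing it separates C's side from M's side.
After removal: 2 components.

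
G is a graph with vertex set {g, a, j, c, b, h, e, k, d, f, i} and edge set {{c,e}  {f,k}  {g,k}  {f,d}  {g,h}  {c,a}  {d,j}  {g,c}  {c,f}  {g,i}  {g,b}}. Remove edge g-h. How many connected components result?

Before removal there is 1 component.
g-h is a bridge — removing it separates g's side from h's side.
After removal: 2 components.

2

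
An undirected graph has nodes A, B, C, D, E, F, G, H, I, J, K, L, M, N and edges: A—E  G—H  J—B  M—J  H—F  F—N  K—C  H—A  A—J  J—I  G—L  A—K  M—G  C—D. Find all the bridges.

The edges on the cycle M-G-H-A-J-M are not bridges since each lies on that cycle.
But removing I—J disconnects I from J; removing C—K disconnects C from K; removing N—F disconnects N from F; removing G—L disconnects G from L — these are bridges.
In total 9 edges are bridges.

A-E, A-K, B-J, C-D, C-K, F-H, F-N, G-L, I-J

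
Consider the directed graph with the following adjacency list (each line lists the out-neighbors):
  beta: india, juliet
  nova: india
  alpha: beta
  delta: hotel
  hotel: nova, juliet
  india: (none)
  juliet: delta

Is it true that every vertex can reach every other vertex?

There is no directed path from hotel to beta, so the graph is not strongly connected.

No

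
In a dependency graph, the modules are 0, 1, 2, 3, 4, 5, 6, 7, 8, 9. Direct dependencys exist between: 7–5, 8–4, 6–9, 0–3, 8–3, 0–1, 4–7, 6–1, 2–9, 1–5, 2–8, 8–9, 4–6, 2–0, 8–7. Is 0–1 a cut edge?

After removing 0–1, the path 0-2-9-6-1 still connects them, so the edge is not a bridge.

No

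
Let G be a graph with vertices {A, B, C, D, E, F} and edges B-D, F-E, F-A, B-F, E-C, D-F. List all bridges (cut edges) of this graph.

The edges on the cycle B-D-F-B are not bridges since each lies on that cycle.
But removing E-C disconnects E from C; removing F-E disconnects F from E; removing F-A disconnects F from A — these are bridges.

A-F, C-E, E-F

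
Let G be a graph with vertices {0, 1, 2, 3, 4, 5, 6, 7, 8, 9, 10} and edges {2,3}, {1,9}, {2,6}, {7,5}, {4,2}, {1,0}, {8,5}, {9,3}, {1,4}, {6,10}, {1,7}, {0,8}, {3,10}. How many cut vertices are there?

1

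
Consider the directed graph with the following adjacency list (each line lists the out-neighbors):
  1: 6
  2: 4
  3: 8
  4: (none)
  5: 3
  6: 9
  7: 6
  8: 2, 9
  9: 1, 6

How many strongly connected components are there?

{1, 6, 9} are all mutually reachable — one SCC of size 3.
{7} is an SCC by itself.
{8} is an SCC by itself.
{5} is an SCC by itself.
{2} is an SCC by itself.
(and 2 more singleton SCCs)
That gives 7 strongly connected components.

7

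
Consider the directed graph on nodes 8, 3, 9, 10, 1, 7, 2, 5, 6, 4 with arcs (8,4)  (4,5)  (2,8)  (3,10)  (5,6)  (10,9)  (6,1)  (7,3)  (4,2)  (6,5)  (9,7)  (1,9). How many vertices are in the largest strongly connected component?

{3, 7, 9, 10} are all mutually reachable — one SCC of size 4.
{2, 4, 8} are all mutually reachable — one SCC of size 3.
{5, 6} are all mutually reachable — one SCC of size 2.
{1} is an SCC by itself.
The largest has 4 vertices.

4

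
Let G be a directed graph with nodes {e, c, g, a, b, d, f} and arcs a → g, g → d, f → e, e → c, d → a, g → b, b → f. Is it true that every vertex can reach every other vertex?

There is no directed path from b to g, so the graph is not strongly connected.

No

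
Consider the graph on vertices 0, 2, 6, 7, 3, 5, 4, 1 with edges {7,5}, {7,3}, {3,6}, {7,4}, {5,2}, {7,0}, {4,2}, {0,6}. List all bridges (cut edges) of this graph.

none

The edges on the cycle 7-3-6-0-7 are not bridges since each lies on that cycle.
Every edge lies on some cycle, so there are no bridges.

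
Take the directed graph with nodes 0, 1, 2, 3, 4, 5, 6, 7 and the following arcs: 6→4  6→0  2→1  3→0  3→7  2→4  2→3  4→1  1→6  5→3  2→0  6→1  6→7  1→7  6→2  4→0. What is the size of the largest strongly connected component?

4

{1, 2, 4, 6} are all mutually reachable — one SCC of size 4.
{0} is an SCC by itself.
{5} is an SCC by itself.
{3} is an SCC by itself.
{7} is an SCC by itself.
The largest has 4 vertices.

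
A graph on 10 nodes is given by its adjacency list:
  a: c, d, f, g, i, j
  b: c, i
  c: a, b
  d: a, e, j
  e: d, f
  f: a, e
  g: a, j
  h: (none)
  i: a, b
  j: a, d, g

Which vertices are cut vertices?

Removing a increases the component count from 2 to 3, so a is a cut vertex.
By contrast removing d leaves 2 components; it is not a cut vertex. No other vertex is a cut vertex either.

a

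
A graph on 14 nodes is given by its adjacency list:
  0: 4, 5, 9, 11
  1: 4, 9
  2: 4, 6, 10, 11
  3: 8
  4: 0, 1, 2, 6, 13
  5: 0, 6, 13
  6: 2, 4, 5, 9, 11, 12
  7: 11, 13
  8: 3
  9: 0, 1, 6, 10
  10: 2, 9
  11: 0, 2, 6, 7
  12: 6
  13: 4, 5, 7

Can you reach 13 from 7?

From 7 we can reach 0, 1, 2, 4, 5, 6, 7, 9, 10, 11, 12, 13, which includes 13.

Yes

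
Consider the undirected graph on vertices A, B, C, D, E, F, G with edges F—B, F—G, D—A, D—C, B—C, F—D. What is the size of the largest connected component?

E is isolated — a component by itself.
Starting from A we can reach A, B, C, D, F, G. That is one component of size 6.
The largest has 6 vertices.

6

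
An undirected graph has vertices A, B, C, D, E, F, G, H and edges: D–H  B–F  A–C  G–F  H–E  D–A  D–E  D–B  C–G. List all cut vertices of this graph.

Removing D increases the component count from 1 to 2, so D is a cut vertex.
By contrast removing H leaves 1 component; it is not a cut vertex. No other vertex is a cut vertex either.

D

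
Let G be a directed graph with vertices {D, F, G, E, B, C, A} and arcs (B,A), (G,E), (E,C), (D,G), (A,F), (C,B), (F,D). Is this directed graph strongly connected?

Yes

From E we can reach every vertex (A, B, C, D, E, F, G), and every vertex can reach E (A, B, C, D, E, F, G). So the whole graph is one strongly connected component.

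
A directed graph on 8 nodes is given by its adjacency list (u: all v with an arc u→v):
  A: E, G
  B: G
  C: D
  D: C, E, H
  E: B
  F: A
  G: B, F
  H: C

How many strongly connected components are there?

2

{A, B, E, F, G} are all mutually reachable — one SCC of size 5.
{C, D, H} are all mutually reachable — one SCC of size 3.
That gives 2 strongly connected components.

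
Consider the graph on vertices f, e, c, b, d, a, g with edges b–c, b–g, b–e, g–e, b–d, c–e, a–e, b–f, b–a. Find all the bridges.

b-d, b-f

The edges on the cycle b-c-e-b are not bridges since each lies on that cycle.
But removing b–f disconnects b from f; removing b–d disconnects b from d — these are bridges.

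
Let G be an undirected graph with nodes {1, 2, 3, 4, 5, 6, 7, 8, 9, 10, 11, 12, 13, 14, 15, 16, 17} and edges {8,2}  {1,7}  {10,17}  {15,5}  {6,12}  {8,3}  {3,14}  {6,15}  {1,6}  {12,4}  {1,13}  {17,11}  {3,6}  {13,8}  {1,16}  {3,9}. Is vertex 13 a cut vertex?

No

Deleting 13 leaves 2 components (was 2), so 13 is not a cut vertex.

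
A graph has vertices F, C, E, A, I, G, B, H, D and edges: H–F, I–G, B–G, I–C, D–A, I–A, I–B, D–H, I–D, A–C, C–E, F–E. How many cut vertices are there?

1

Removing I increases the component count from 1 to 2, so I is a cut vertex.
By contrast removing C leaves 1 component; it is not a cut vertex. No other vertex is a cut vertex either.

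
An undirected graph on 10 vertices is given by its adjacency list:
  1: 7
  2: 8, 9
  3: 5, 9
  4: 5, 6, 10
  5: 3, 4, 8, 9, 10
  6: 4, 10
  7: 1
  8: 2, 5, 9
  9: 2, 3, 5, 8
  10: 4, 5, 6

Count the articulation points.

1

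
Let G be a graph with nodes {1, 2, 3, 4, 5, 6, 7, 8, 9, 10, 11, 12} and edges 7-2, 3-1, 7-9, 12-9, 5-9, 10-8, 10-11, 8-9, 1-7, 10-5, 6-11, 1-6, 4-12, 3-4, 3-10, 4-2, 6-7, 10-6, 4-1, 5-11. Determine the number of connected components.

Starting from 1 we can reach 1, 2, 3, 4, 5, 6, 7, 8, 9, 10, 11, 12. That is one component of size 12.
Total: 1 component.

1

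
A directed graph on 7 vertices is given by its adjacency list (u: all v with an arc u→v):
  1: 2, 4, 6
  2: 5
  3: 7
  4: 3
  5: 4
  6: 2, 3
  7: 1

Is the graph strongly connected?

Yes

From 3 we can reach every vertex (1, 2, 3, 4, 5, 6, 7), and every vertex can reach 3 (1, 2, 3, 4, 5, 6, 7). So the whole graph is one strongly connected component.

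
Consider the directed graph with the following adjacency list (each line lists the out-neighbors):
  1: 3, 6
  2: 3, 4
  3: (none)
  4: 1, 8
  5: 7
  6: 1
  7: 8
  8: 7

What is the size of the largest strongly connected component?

2

{7, 8} are all mutually reachable — one SCC of size 2.
{1, 6} are all mutually reachable — one SCC of size 2.
{2} is an SCC by itself.
{3} is an SCC by itself.
{4} is an SCC by itself.
(and 1 more singleton SCC)
The largest has 2 vertices.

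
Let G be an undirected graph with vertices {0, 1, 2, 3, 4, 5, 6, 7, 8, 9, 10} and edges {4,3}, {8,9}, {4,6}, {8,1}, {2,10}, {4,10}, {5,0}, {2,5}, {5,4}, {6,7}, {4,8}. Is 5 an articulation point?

Yes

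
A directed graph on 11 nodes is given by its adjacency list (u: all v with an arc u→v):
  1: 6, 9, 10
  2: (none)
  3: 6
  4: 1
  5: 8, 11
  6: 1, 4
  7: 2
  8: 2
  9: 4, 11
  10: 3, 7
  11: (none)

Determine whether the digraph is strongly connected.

No

There is no directed path from 9 to 8, so the graph is not strongly connected.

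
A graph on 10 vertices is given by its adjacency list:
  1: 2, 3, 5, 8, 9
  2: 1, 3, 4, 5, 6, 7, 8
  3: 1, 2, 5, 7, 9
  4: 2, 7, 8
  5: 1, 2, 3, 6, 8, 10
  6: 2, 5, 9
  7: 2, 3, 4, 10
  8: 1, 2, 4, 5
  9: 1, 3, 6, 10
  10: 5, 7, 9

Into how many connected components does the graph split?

Starting from 1 we can reach 1, 2, 3, 4, 5, 6, 7, 8, 9, 10. That is one component of size 10.
Total: 1 component.

1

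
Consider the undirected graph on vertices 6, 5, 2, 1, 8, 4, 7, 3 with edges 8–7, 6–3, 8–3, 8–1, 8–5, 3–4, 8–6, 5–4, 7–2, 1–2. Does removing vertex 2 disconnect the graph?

No

Deleting 2 leaves 1 component (was 1) (its neighbors 1, 7 remain connected to each other), so 2 is not a cut vertex.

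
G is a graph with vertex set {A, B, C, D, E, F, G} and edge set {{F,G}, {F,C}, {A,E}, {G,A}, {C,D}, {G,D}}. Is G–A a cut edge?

Removing G–A leaves no path between G and A: the component count goes from 2 to 3. So it is a bridge.

Yes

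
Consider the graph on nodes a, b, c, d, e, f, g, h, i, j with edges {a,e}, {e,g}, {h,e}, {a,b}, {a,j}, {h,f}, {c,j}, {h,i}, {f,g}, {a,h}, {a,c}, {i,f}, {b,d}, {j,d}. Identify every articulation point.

Removing a increases the component count from 1 to 2, so a is a cut vertex.
By contrast removing h leaves 1 component; it is not a cut vertex. No other vertex is a cut vertex either.

a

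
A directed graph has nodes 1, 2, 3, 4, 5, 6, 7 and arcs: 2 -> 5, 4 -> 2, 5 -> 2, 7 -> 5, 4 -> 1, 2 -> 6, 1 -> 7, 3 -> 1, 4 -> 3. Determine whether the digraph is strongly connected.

There is no directed path from 5 to 7, so the graph is not strongly connected.

No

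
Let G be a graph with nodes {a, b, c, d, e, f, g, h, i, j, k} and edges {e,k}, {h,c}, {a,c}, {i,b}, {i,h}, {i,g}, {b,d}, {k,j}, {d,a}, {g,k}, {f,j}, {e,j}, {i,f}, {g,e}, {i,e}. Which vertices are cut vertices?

i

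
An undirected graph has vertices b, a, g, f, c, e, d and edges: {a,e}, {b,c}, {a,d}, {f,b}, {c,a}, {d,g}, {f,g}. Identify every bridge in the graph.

The edges on the cycle f-b-c-a-d-g-f are not bridges since each lies on that cycle.
But removing a-e disconnects a from e — this is a bridge.

a-e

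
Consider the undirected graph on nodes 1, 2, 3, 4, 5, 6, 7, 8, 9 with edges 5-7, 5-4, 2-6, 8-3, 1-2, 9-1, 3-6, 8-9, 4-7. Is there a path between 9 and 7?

No

The component containing 9 is {1, 2, 3, 6, 8, 9}, and 7 is not in it.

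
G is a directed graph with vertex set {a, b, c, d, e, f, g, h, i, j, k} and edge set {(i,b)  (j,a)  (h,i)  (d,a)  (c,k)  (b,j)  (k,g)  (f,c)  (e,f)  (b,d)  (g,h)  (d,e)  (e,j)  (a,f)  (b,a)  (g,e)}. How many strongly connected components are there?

{a, b, c, d, e, f, g, h, i, j, k} are all mutually reachable — one SCC of size 11.
That gives 1 strongly connected component.

1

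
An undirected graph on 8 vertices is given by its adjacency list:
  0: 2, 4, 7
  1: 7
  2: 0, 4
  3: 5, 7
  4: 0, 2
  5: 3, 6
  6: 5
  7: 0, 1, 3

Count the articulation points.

Removing 0 increases the component count from 1 to 2, so 0 is a cut vertex.
Removing 3 increases the component count from 1 to 2, so 3 is a cut vertex.
Removing 5 increases the component count from 1 to 2, so 5 is a cut vertex.
Likewise 7 is a cut vertex.
By contrast removing 6 leaves 1 component; it is not a cut vertex. No other vertex is a cut vertex either.

4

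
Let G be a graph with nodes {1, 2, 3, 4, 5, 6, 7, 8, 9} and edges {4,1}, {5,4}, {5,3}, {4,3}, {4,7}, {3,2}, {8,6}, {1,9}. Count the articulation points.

3

Removing 1 increases the component count from 2 to 3, so 1 is a cut vertex.
Removing 3 increases the component count from 2 to 3, so 3 is a cut vertex.
Removing 4 increases the component count from 2 to 4, so 4 is a cut vertex.
By contrast removing 2 leaves 2 components; it is not a cut vertex. No other vertex is a cut vertex either.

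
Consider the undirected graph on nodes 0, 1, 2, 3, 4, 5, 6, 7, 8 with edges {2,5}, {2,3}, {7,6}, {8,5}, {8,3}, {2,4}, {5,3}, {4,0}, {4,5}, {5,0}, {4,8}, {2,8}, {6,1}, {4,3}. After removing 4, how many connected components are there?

2

With 4 gone, the remaining components are: {1, 6, 7}; {0, 2, 3, 5, 8}.
That is 2 components.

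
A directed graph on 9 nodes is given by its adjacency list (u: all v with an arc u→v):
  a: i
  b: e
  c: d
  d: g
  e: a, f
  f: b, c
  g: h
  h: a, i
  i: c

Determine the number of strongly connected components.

2

{a, c, d, g, h, i} are all mutually reachable — one SCC of size 6.
{b, e, f} are all mutually reachable — one SCC of size 3.
That gives 2 strongly connected components.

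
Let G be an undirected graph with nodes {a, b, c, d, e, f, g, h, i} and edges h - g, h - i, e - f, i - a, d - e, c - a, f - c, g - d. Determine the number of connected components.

b is isolated — a component by itself.
Starting from a we can reach a, c, d, e, f, g, h, i. That is one component of size 8.
Total: 2 components.

2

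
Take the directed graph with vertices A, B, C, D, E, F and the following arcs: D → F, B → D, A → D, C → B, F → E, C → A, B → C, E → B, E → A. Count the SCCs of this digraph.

1

{A, B, C, D, E, F} are all mutually reachable — one SCC of size 6.
That gives 1 strongly connected component.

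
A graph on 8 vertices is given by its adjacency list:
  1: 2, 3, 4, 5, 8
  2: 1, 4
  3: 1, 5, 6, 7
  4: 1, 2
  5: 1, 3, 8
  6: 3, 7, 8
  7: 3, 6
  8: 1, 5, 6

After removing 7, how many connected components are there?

1

With 7 gone, the remaining components are: {1, 2, 3, 4, 5, 6, 8}.
That is 1 component.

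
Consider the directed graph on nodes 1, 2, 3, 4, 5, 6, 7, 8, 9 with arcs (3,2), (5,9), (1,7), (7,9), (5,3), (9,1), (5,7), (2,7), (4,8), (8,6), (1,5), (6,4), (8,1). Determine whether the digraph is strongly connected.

No

There is no directed path from 1 to 4, so the graph is not strongly connected.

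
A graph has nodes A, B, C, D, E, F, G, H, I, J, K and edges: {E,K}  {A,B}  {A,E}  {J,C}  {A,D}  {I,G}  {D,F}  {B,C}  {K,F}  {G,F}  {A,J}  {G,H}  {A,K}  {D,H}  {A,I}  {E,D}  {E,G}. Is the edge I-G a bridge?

After removing I-G, the path I-A-E-G still connects them, so the edge is not a bridge.

No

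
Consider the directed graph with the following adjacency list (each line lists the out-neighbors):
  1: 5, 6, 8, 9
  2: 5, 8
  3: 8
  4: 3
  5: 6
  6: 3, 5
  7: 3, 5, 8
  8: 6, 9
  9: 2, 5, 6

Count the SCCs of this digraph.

4

{2, 3, 5, 6, 8, 9} are all mutually reachable — one SCC of size 6.
{7} is an SCC by itself.
{4} is an SCC by itself.
{1} is an SCC by itself.
That gives 4 strongly connected components.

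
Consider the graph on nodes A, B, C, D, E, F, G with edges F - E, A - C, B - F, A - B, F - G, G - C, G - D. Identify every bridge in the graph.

D-G, E-F

The edges on the cycle A-B-F-G-C-A are not bridges since each lies on that cycle.
But removing G - D disconnects G from D; removing F - E disconnects F from E — these are bridges.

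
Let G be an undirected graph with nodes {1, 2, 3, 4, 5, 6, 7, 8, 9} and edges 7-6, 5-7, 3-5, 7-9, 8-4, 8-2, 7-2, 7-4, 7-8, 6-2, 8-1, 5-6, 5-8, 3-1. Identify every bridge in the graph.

7-9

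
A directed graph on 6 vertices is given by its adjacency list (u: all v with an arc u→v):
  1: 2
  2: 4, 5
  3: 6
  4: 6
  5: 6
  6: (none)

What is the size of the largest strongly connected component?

{4} is an SCC by itself.
{5} is an SCC by itself.
{1} is an SCC by itself.
{2} is an SCC by itself.
{6} is an SCC by itself.
(and 1 more singleton SCC)
The largest has 1 vertex.

1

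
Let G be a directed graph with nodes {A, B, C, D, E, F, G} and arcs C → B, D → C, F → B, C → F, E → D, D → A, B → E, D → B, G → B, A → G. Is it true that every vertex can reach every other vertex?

From D we can reach every vertex (A, B, C, D, E, F, G), and every vertex can reach D (A, B, C, D, E, F, G). So the whole graph is one strongly connected component.

Yes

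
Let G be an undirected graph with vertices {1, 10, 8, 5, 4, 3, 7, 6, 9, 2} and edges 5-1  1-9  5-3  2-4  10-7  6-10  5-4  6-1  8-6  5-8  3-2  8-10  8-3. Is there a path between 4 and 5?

From 4 we can reach 1, 2, 3, 4, 5, 6, 7, 8, 9, 10, which includes 5.

Yes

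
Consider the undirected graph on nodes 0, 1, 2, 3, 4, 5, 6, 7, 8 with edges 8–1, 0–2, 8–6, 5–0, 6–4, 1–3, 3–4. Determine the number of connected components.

3

7 is isolated — a component by itself.
Starting from 0 we can reach 0, 2, 5. That is one component of size 3.
Starting from 1 we can reach 1, 3, 4, 6, 8. That is one component of size 5.
Total: 3 components.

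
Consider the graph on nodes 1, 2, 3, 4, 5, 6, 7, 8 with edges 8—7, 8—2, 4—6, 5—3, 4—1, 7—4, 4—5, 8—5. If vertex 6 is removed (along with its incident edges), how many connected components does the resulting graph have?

1

With 6 gone, the remaining components are: {1, 2, 3, 4, 5, 7, 8}.
That is 1 component.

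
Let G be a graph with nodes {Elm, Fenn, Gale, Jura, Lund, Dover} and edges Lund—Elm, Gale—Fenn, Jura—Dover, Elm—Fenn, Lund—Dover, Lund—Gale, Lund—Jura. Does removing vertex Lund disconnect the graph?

Deleting Lund raises the number of components from 1 to 2, so Lund is a cut vertex.

Yes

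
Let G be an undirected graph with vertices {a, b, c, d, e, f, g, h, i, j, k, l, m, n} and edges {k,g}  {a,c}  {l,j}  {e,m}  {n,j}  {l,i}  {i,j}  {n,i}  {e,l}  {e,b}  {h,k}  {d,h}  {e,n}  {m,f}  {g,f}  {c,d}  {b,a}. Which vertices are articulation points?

e

Removing e increases the component count from 1 to 2, so e is a cut vertex.
By contrast removing j leaves 1 component; it is not a cut vertex. No other vertex is a cut vertex either.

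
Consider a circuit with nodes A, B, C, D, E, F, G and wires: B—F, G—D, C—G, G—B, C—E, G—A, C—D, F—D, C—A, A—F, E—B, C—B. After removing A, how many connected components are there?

With A gone, the remaining components are: {B, C, D, E, F, G}.
That is 1 component.

1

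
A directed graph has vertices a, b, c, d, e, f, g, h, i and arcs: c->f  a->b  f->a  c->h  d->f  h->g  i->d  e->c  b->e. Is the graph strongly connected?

There is no directed path from g to i, so the graph is not strongly connected.

No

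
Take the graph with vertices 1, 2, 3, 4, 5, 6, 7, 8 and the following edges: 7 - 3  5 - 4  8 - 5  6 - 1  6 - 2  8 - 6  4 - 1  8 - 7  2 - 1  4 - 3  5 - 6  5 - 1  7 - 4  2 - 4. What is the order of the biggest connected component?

Starting from 1 we can reach 1, 2, 3, 4, 5, 6, 7, 8. That is one component of size 8.
The largest has 8 vertices.

8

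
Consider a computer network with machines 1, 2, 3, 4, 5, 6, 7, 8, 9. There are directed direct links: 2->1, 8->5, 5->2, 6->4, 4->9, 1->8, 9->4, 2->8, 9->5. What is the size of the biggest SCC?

{1, 2, 5, 8} are all mutually reachable — one SCC of size 4.
{4, 9} are all mutually reachable — one SCC of size 2.
{6} is an SCC by itself.
{7} is an SCC by itself.
{3} is an SCC by itself.
The largest has 4 vertices.

4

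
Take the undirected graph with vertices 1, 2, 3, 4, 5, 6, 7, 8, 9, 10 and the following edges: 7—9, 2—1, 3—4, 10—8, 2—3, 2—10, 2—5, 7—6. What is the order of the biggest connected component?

Starting from 6 we can reach 6, 7, 9. That is one component of size 3.
Starting from 1 we can reach 1, 2, 3, 4, 5, 8, 10. That is one component of size 7.
The largest has 7 vertices.

7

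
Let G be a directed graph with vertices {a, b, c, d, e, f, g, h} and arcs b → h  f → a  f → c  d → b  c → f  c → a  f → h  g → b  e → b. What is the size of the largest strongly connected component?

{c, f} are all mutually reachable — one SCC of size 2.
{e} is an SCC by itself.
{a} is an SCC by itself.
{b} is an SCC by itself.
{d} is an SCC by itself.
(and 2 more singleton SCCs)
The largest has 2 vertices.

2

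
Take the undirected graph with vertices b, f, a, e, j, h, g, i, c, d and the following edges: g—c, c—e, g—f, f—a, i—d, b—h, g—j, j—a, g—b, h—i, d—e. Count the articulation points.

Removing g increases the component count from 1 to 2, so g is a cut vertex.
By contrast removing i leaves 1 component; it is not a cut vertex. No other vertex is a cut vertex either.

1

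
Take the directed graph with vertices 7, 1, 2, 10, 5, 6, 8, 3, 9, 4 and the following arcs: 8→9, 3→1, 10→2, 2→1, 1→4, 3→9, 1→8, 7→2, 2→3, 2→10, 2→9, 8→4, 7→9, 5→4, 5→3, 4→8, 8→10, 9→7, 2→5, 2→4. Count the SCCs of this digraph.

2

{1, 2, 3, 4, 5, 7, 8, 9, 10} are all mutually reachable — one SCC of size 9.
{6} is an SCC by itself.
That gives 2 strongly connected components.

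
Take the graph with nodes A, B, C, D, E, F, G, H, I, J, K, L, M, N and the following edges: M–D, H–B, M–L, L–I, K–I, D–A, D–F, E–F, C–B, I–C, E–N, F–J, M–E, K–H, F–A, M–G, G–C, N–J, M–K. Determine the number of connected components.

1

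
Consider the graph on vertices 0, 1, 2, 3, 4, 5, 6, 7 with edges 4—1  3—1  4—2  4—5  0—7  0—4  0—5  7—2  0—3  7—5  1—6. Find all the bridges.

1-6

The edges on the cycle 0-3-1-4-0 are not bridges since each lies on that cycle.
But removing 6—1 disconnects 6 from 1 — this is a bridge.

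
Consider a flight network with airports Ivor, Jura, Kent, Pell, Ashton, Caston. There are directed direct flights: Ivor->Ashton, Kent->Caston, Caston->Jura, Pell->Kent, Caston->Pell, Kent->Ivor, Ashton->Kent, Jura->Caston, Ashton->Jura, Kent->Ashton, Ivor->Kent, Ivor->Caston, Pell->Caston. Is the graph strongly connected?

Yes

From Ivor we can reach every vertex (Ivor, Jura, Kent, Pell, Ashton, Caston), and every vertex can reach Ivor (Ivor, Jura, Kent, Pell, Ashton, Caston). So the whole graph is one strongly connected component.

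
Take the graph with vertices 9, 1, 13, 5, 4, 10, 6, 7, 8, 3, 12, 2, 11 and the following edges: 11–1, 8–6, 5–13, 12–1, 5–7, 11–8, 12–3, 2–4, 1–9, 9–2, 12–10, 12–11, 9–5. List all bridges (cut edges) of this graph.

The edges on the cycle 12-11-1-12 are not bridges since each lies on that cycle.
But removing 12–10 disconnects 12 from 10; removing 1–9 disconnects 1 from 9; removing 9–2 disconnects 9 from 2; removing 5–9 disconnects 5 from 9 — these are bridges.
In total 10 edges are bridges.

1-9, 10-12, 11-8, 12-3, 13-5, 2-4, 2-9, 5-7, 5-9, 6-8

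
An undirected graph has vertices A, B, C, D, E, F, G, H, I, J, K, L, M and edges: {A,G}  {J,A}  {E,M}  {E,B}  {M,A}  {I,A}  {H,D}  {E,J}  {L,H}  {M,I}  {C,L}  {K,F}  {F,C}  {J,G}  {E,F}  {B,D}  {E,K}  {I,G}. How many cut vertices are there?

1

Removing E increases the component count from 1 to 2, so E is a cut vertex.
By contrast removing F leaves 1 component; it is not a cut vertex. No other vertex is a cut vertex either.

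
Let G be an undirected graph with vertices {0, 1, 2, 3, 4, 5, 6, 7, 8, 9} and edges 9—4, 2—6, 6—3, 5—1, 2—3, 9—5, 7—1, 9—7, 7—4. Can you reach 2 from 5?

The component containing 5 is {1, 4, 5, 7, 9}, and 2 is not in it.

No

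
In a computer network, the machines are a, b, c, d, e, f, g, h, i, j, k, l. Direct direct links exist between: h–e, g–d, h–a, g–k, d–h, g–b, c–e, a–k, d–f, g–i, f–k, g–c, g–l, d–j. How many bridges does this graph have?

The edges on the cycle g-d-h-a-k-g are not bridges since each lies on that cycle.
But removing g–l disconnects g from l; removing g–b disconnects g from b; removing g–i disconnects g from i; removing j–d disconnects j from d — these are bridges.
That makes 4 bridges.

4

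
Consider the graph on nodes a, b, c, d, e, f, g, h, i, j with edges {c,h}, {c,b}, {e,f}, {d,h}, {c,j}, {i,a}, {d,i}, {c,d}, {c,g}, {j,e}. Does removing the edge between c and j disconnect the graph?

Removing c-j leaves no path between c and j: the component count goes from 1 to 2. So it is a bridge.

Yes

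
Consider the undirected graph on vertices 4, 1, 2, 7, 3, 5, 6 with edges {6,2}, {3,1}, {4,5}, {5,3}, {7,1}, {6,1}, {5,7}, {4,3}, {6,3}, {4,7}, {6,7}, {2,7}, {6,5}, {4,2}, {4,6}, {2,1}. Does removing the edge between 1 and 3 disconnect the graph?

No

After removing 1 - 3, the path 1-6-3 still connects them, so the edge is not a bridge.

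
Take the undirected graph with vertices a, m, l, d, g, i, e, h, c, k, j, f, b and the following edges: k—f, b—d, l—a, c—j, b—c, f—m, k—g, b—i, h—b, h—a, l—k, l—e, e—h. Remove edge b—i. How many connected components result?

Before removal there is 1 component.
b—i is a bridge — removing it separates b's side from i's side.
After removal: 2 components.

2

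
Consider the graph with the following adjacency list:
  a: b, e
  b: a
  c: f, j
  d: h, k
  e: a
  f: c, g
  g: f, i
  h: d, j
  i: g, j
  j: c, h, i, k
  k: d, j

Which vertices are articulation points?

Removing a increases the component count from 2 to 3, so a is a cut vertex.
Removing j increases the component count from 2 to 3, so j is a cut vertex.
By contrast removing b leaves 2 components; it is not a cut vertex. No other vertex is a cut vertex either.

a, j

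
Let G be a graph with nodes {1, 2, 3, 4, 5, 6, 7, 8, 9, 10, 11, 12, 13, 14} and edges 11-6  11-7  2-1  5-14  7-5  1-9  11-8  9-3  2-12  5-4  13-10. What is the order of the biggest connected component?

7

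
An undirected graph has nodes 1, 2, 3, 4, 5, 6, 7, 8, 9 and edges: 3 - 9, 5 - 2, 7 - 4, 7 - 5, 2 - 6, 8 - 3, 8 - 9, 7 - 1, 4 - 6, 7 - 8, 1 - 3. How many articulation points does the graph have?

1

Removing 7 increases the component count from 1 to 2, so 7 is a cut vertex.
By contrast removing 5 leaves 1 component; it is not a cut vertex. No other vertex is a cut vertex either.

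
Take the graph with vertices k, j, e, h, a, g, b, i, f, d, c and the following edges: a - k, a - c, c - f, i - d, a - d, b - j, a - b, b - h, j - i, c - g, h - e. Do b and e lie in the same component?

Yes

From b we can reach a, b, c, d, e, f, g, h, i, j, k, which includes e.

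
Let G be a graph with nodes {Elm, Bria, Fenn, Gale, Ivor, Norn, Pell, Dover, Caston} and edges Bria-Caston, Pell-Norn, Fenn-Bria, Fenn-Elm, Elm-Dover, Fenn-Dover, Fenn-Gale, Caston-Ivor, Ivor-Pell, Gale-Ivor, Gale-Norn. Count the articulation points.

Removing Fenn increases the component count from 1 to 2, so Fenn is a cut vertex.
By contrast removing Norn leaves 1 component; it is not a cut vertex. No other vertex is a cut vertex either.

1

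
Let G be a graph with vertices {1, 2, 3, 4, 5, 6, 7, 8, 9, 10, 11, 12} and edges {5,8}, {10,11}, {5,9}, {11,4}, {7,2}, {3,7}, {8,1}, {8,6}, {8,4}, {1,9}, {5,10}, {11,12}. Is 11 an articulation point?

Yes

Deleting 11 raises the number of components from 2 to 3, so 11 is a cut vertex.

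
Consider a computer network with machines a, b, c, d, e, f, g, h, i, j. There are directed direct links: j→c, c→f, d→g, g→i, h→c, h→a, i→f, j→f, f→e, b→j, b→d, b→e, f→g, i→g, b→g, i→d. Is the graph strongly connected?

No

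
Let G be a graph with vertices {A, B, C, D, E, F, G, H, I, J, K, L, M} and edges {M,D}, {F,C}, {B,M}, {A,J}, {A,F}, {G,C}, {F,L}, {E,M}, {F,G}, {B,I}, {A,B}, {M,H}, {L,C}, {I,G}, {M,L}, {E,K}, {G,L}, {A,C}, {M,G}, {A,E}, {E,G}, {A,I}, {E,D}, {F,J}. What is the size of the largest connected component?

Starting from A we can reach A, B, C, D, E, F, G, H, I, J, K, L, M. That is one component of size 13.
The largest has 13 vertices.

13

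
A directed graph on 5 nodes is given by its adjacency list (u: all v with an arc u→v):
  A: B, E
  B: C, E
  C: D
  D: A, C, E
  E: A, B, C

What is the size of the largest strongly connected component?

5

{A, B, C, D, E} are all mutually reachable — one SCC of size 5.
The largest has 5 vertices.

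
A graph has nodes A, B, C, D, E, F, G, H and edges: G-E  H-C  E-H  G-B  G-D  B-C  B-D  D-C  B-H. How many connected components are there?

3

F is isolated — a component by itself.
A is isolated — a component by itself.
Starting from B we can reach B, C, D, E, G, H. That is one component of size 6.
Total: 3 components.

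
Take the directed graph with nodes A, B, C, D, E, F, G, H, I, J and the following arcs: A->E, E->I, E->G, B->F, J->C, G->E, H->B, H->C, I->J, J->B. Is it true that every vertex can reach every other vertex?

There is no directed path from G to A, so the graph is not strongly connected.

No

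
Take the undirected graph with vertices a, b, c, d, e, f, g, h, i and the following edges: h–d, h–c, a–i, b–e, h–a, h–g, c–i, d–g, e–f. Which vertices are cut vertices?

e, h

Removing e increases the component count from 2 to 3, so e is a cut vertex.
Removing h increases the component count from 2 to 3, so h is a cut vertex.
By contrast removing f leaves 2 components; it is not a cut vertex. No other vertex is a cut vertex either.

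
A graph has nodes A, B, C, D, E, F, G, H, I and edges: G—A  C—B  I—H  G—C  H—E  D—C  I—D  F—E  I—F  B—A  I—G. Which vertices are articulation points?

I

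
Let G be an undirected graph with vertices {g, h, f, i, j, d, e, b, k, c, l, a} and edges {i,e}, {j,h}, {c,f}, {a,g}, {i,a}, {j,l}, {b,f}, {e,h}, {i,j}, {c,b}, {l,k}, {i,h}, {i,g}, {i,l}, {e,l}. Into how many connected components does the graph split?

3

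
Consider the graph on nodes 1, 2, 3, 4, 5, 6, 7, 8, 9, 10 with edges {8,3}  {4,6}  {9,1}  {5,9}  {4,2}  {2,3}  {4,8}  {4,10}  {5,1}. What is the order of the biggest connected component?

6

7 is isolated — a component by itself.
Starting from 1 we can reach 1, 5, 9. That is one component of size 3.
Starting from 2 we can reach 2, 3, 4, 6, 8, 10. That is one component of size 6.
The largest has 6 vertices.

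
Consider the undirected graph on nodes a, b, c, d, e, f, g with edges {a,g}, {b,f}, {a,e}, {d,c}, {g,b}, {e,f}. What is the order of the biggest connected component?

Starting from c we can reach c, d. That is one component of size 2.
Starting from a we can reach a, b, e, f, g. That is one component of size 5.
The largest has 5 vertices.

5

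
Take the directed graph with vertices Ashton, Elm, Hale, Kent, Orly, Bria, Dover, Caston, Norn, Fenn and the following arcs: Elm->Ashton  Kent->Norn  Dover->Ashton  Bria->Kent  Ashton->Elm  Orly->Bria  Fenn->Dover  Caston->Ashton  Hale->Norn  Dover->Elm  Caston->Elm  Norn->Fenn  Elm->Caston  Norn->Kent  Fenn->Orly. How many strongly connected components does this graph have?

4

{Bria, Fenn, Kent, Norn, Orly} are all mutually reachable — one SCC of size 5.
{Elm, Ashton, Caston} are all mutually reachable — one SCC of size 3.
{Hale} is an SCC by itself.
{Dover} is an SCC by itself.
That gives 4 strongly connected components.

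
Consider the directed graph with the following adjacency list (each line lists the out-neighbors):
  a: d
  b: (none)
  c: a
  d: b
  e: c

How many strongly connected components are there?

{b} is an SCC by itself.
{a} is an SCC by itself.
{c} is an SCC by itself.
{e} is an SCC by itself.
{d} is an SCC by itself.
That gives 5 strongly connected components.

5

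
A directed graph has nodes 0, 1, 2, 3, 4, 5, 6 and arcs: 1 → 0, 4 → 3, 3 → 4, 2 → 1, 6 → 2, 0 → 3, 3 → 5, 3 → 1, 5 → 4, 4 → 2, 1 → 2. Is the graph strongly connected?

No

There is no directed path from 4 to 6, so the graph is not strongly connected.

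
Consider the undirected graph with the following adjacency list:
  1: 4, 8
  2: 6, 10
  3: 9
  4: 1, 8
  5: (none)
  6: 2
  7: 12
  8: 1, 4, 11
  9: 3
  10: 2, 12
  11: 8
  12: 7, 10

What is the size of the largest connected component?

5

5 is isolated — a component by itself.
Starting from 3 we can reach 3, 9. That is one component of size 2.
Starting from 1 we can reach 1, 4, 8, 11. That is one component of size 4.
Starting from 2 we can reach 2, 6, 7, 10, 12. That is one component of size 5.
The largest has 5 vertices.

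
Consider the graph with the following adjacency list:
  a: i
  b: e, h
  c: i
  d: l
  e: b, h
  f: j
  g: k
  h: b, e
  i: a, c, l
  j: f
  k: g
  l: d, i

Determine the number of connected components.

4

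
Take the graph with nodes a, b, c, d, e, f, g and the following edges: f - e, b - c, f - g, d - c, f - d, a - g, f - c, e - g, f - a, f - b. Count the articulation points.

Removing f increases the component count from 1 to 2, so f is a cut vertex.
By contrast removing a leaves 1 component; it is not a cut vertex. No other vertex is a cut vertex either.

1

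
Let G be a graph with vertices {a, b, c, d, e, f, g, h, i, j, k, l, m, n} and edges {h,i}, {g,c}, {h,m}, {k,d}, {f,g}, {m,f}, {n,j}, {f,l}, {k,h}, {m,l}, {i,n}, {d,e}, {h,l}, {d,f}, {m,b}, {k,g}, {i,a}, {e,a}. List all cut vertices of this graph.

Removing g increases the component count from 1 to 2, so g is a cut vertex.
Removing i increases the component count from 1 to 2, so i is a cut vertex.
Removing m increases the component count from 1 to 2, so m is a cut vertex.
Likewise n is a cut vertex.
By contrast removing k leaves 1 component; it is not a cut vertex. No other vertex is a cut vertex either.

g, i, m, n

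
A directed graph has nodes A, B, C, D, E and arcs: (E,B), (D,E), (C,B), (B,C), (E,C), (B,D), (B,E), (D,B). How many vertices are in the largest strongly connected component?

{B, C, D, E} are all mutually reachable — one SCC of size 4.
{A} is an SCC by itself.
The largest has 4 vertices.

4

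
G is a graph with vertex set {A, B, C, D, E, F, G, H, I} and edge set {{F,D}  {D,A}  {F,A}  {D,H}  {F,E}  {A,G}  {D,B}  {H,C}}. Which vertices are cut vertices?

Removing A increases the component count from 2 to 3, so A is a cut vertex.
Removing D increases the component count from 2 to 4, so D is a cut vertex.
Removing F increases the component count from 2 to 3, so F is a cut vertex.
Likewise H is a cut vertex.
By contrast removing C leaves 2 components; it is not a cut vertex. No other vertex is a cut vertex either.

A, D, F, H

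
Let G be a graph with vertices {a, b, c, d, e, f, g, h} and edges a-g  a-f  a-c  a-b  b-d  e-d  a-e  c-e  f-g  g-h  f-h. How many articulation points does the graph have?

1

Removing a increases the component count from 1 to 2, so a is a cut vertex.
By contrast removing f leaves 1 component; it is not a cut vertex. No other vertex is a cut vertex either.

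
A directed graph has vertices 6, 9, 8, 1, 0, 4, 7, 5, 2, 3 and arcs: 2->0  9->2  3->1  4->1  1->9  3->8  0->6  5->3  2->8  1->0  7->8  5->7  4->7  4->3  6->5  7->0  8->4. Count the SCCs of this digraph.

1

{0, 1, 2, 3, 4, 5, 6, 7, 8, 9} are all mutually reachable — one SCC of size 10.
That gives 1 strongly connected component.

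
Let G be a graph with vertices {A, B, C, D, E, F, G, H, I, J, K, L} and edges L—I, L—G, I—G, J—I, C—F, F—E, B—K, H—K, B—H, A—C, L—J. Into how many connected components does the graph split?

4

D is isolated — a component by itself.
Starting from B we can reach B, H, K. That is one component of size 3.
Starting from A we can reach A, C, E, F. That is one component of size 4.
Starting from G we can reach G, I, J, L. That is one component of size 4.
Total: 4 components.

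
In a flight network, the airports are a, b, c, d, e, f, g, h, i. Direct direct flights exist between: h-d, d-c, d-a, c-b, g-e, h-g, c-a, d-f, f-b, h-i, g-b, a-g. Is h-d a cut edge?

After removing h-d, the path h-g-a-d still connects them, so the edge is not a bridge.

No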